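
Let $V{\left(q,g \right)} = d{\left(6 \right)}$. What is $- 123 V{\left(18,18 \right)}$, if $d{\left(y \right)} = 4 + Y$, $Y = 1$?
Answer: $-615$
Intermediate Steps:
$d{\left(y \right)} = 5$ ($d{\left(y \right)} = 4 + 1 = 5$)
$V{\left(q,g \right)} = 5$
$- 123 V{\left(18,18 \right)} = \left(-123\right) 5 = -615$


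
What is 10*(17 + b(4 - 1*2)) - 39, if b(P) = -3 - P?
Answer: 81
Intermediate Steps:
10*(17 + b(4 - 1*2)) - 39 = 10*(17 + (-3 - (4 - 1*2))) - 39 = 10*(17 + (-3 - (4 - 2))) - 39 = 10*(17 + (-3 - 1*2)) - 39 = 10*(17 + (-3 - 2)) - 39 = 10*(17 - 5) - 39 = 10*12 - 39 = 120 - 39 = 81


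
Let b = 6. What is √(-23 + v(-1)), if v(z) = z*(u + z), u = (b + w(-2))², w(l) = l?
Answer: I*√38 ≈ 6.1644*I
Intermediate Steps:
u = 16 (u = (6 - 2)² = 4² = 16)
v(z) = z*(16 + z)
√(-23 + v(-1)) = √(-23 - (16 - 1)) = √(-23 - 1*15) = √(-23 - 15) = √(-38) = I*√38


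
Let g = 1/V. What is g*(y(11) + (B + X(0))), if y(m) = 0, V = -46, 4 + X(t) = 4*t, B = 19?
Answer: -15/46 ≈ -0.32609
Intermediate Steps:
X(t) = -4 + 4*t
g = -1/46 (g = 1/(-46) = -1/46 ≈ -0.021739)
g*(y(11) + (B + X(0))) = -(0 + (19 + (-4 + 4*0)))/46 = -(0 + (19 + (-4 + 0)))/46 = -(0 + (19 - 4))/46 = -(0 + 15)/46 = -1/46*15 = -15/46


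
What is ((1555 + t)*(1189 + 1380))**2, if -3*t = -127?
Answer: 151552054179904/9 ≈ 1.6839e+13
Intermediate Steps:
t = 127/3 (t = -1/3*(-127) = 127/3 ≈ 42.333)
((1555 + t)*(1189 + 1380))**2 = ((1555 + 127/3)*(1189 + 1380))**2 = ((4792/3)*2569)**2 = (12310648/3)**2 = 151552054179904/9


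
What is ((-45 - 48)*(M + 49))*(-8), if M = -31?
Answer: 13392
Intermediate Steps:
((-45 - 48)*(M + 49))*(-8) = ((-45 - 48)*(-31 + 49))*(-8) = -93*18*(-8) = -1674*(-8) = 13392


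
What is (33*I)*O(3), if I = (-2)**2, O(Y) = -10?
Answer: -1320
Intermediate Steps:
I = 4
(33*I)*O(3) = (33*4)*(-10) = 132*(-10) = -1320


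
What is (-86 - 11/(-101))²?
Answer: 75255625/10201 ≈ 7377.3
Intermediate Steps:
(-86 - 11/(-101))² = (-86 - 11*(-1/101))² = (-86 + 11/101)² = (-8675/101)² = 75255625/10201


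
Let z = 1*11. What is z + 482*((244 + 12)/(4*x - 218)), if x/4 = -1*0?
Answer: -60497/109 ≈ -555.02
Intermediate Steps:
x = 0 (x = 4*(-1*0) = 4*0 = 0)
z = 11
z + 482*((244 + 12)/(4*x - 218)) = 11 + 482*((244 + 12)/(4*0 - 218)) = 11 + 482*(256/(0 - 218)) = 11 + 482*(256/(-218)) = 11 + 482*(256*(-1/218)) = 11 + 482*(-128/109) = 11 - 61696/109 = -60497/109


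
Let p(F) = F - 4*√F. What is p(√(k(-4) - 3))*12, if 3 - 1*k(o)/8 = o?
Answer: -48*53^(¼) + 12*√53 ≈ -42.151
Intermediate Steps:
k(o) = 24 - 8*o
p(√(k(-4) - 3))*12 = (√((24 - 8*(-4)) - 3) - 4*((24 - 8*(-4)) - 3)^(¼))*12 = (√((24 + 32) - 3) - 4*((24 + 32) - 3)^(¼))*12 = (√(56 - 3) - 4*(56 - 3)^(¼))*12 = (√53 - 4*53^(¼))*12 = -48*53^(¼) + 12*√53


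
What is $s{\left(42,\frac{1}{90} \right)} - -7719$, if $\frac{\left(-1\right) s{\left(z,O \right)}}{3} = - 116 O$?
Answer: $\frac{115843}{15} \approx 7722.9$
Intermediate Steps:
$s{\left(z,O \right)} = 348 O$ ($s{\left(z,O \right)} = - 3 \left(- 116 O\right) = 348 O$)
$s{\left(42,\frac{1}{90} \right)} - -7719 = \frac{348}{90} - -7719 = 348 \cdot \frac{1}{90} + 7719 = \frac{58}{15} + 7719 = \frac{115843}{15}$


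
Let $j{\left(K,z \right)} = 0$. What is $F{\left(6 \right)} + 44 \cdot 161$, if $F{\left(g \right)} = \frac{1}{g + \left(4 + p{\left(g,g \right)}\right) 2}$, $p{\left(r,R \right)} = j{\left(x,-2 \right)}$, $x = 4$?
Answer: $\frac{99177}{14} \approx 7084.1$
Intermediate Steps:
$p{\left(r,R \right)} = 0$
$F{\left(g \right)} = \frac{1}{8 + g}$ ($F{\left(g \right)} = \frac{1}{g + \left(4 + 0\right) 2} = \frac{1}{g + 4 \cdot 2} = \frac{1}{g + 8} = \frac{1}{8 + g}$)
$F{\left(6 \right)} + 44 \cdot 161 = \frac{1}{8 + 6} + 44 \cdot 161 = \frac{1}{14} + 7084 = \frac{99177}{14}$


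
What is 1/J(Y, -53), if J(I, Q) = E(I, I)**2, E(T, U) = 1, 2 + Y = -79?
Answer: 1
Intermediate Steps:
Y = -81 (Y = -2 - 79 = -81)
J(I, Q) = 1 (J(I, Q) = 1**2 = 1)
1/J(Y, -53) = 1/1 = 1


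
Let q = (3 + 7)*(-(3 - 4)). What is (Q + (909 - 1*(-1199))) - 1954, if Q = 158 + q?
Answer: 322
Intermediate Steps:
q = 10 (q = 10*(-1*(-1)) = 10*1 = 10)
Q = 168 (Q = 158 + 10 = 168)
(Q + (909 - 1*(-1199))) - 1954 = (168 + (909 - 1*(-1199))) - 1954 = (168 + (909 + 1199)) - 1954 = (168 + 2108) - 1954 = 2276 - 1954 = 322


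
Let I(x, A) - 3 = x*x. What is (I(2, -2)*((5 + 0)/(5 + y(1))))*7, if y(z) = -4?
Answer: 245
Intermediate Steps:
I(x, A) = 3 + x**2 (I(x, A) = 3 + x*x = 3 + x**2)
(I(2, -2)*((5 + 0)/(5 + y(1))))*7 = ((3 + 2**2)*((5 + 0)/(5 - 4)))*7 = ((3 + 4)*(5/1))*7 = (7*(5*1))*7 = (7*5)*7 = 35*7 = 245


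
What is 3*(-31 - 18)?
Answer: -147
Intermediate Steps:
3*(-31 - 18) = 3*(-49) = -147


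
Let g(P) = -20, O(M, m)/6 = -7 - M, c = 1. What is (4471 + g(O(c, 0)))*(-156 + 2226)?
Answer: 9213570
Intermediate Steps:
O(M, m) = -42 - 6*M (O(M, m) = 6*(-7 - M) = -42 - 6*M)
(4471 + g(O(c, 0)))*(-156 + 2226) = (4471 - 20)*(-156 + 2226) = 4451*2070 = 9213570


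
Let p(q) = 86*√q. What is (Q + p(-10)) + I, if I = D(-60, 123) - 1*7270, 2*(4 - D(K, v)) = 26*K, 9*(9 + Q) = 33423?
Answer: -8344/3 + 86*I*√10 ≈ -2781.3 + 271.96*I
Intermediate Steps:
Q = 11114/3 (Q = -9 + (⅑)*33423 = -9 + 11141/3 = 11114/3 ≈ 3704.7)
D(K, v) = 4 - 13*K
I = -6486 (I = (4 - 13*(-60)) - 1*7270 = (4 + 780) - 7270 = 784 - 7270 = -6486)
(Q + p(-10)) + I = (11114/3 + 86*√(-10)) - 6486 = (11114/3 + 86*(I*√10)) - 6486 = (11114/3 + 86*I*√10) - 6486 = -8344/3 + 86*I*√10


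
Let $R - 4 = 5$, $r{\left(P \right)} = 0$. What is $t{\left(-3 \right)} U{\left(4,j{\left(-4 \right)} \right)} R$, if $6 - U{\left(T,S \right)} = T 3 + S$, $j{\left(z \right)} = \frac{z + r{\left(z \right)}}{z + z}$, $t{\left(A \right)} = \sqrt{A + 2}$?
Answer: $- \frac{117 i}{2} \approx - 58.5 i$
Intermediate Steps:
$t{\left(A \right)} = \sqrt{2 + A}$
$R = 9$ ($R = 4 + 5 = 9$)
$j{\left(z \right)} = \frac{1}{2}$ ($j{\left(z \right)} = \frac{z + 0}{z + z} = \frac{z}{2 z} = z \frac{1}{2 z} = \frac{1}{2}$)
$U{\left(T,S \right)} = 6 - S - 3 T$ ($U{\left(T,S \right)} = 6 - \left(T 3 + S\right) = 6 - \left(3 T + S\right) = 6 - \left(S + 3 T\right) = 6 - S - 3 T$)
$t{\left(-3 \right)} U{\left(4,j{\left(-4 \right)} \right)} R = \sqrt{2 - 3} \left(6 - \frac{1}{2} - 12\right) 9 = \sqrt{-1} \left(6 - \frac{1}{2} - 12\right) 9 = i \left(- \frac{13}{2}\right) 9 = - \frac{13 i}{2} \cdot 9 = - \frac{117 i}{2}$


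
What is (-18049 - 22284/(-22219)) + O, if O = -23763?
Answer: -928998544/22219 ≈ -41811.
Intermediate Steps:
(-18049 - 22284/(-22219)) + O = (-18049 - 22284/(-22219)) - 23763 = (-18049 - 22284*(-1/22219)) - 23763 = (-18049 + 22284/22219) - 23763 = -401008447/22219 - 23763 = -928998544/22219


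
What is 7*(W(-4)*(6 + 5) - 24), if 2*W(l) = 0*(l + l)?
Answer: -168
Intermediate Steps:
W(l) = 0 (W(l) = (0*(l + l))/2 = (0*(2*l))/2 = (½)*0 = 0)
7*(W(-4)*(6 + 5) - 24) = 7*(0*(6 + 5) - 24) = 7*(0*11 - 24) = 7*(0 - 24) = 7*(-24) = -168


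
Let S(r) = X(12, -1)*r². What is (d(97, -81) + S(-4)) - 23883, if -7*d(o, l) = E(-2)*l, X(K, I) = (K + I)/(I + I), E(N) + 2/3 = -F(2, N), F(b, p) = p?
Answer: -167689/7 ≈ -23956.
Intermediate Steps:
E(N) = -⅔ - N
X(K, I) = (I + K)/(2*I) (X(K, I) = (I + K)/((2*I)) = (I + K)*(1/(2*I)) = (I + K)/(2*I))
d(o, l) = -4*l/21 (d(o, l) = -(-⅔ - 1*(-2))*l/7 = -(-⅔ + 2)*l/7 = -4*l/21)
S(r) = -11*r²/2 (S(r) = ((½)*(-1 + 12)/(-1))*r² = ((½)*(-1)*11)*r² = -11*r²/2)
(d(97, -81) + S(-4)) - 23883 = (-4/21*(-81) - 11/2*(-4)²) - 23883 = (108/7 - 11/2*16) - 23883 = (108/7 - 88) - 23883 = -508/7 - 23883 = -167689/7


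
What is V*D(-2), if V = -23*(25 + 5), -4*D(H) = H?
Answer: -345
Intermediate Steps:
D(H) = -H/4
V = -690 (V = -23*30 = -690)
V*D(-2) = -(-345)*(-2)/2 = -690*½ = -345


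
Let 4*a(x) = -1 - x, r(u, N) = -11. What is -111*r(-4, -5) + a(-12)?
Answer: 4895/4 ≈ 1223.8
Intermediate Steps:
a(x) = -¼ - x/4 (a(x) = (-1 - x)/4 = -¼ - x/4)
-111*r(-4, -5) + a(-12) = -111*(-11) + (-¼ - ¼*(-12)) = 1221 + (-¼ + 3) = 1221 + 11/4 = 4895/4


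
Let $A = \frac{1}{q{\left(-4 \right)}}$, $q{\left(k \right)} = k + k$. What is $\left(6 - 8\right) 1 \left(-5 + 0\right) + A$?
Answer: $\frac{79}{8} \approx 9.875$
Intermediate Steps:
$q{\left(k \right)} = 2 k$
$A = - \frac{1}{8}$ ($A = \frac{1}{2 \left(-4\right)} = \frac{1}{-8} = - \frac{1}{8} \approx -0.125$)
$\left(6 - 8\right) 1 \left(-5 + 0\right) + A = \left(6 - 8\right) 1 \left(-5 + 0\right) - \frac{1}{8} = \left(6 - 8\right) 1 \left(-5\right) - \frac{1}{8} = \left(-2\right) \left(-5\right) - \frac{1}{8} = 10 - \frac{1}{8} = \frac{79}{8}$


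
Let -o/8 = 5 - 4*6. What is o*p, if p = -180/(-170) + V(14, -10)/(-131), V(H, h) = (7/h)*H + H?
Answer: 1737816/11135 ≈ 156.07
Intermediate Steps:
o = 152 (o = -8*(5 - 4*6) = -8*(5 - 24) = -8*(-19) = 152)
V(H, h) = H + 7*H/h (V(H, h) = 7*H/h + H = H + 7*H/h)
p = 11433/11135 (p = -180/(-170) + (14*(7 - 10)/(-10))/(-131) = -180*(-1/170) + (14*(-1/10)*(-3))*(-1/131) = 18/17 + (21/5)*(-1/131) = 18/17 - 21/655 = 11433/11135 ≈ 1.0268)
o*p = 152*(11433/11135) = 1737816/11135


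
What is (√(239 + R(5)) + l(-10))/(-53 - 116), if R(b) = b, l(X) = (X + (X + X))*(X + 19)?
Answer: 270/169 - 2*√61/169 ≈ 1.5052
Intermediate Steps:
l(X) = 3*X*(19 + X) (l(X) = (X + 2*X)*(19 + X) = (3*X)*(19 + X) = 3*X*(19 + X))
(√(239 + R(5)) + l(-10))/(-53 - 116) = (√(239 + 5) + 3*(-10)*(19 - 10))/(-53 - 116) = (√244 + 3*(-10)*9)/(-169) = (2*√61 - 270)*(-1/169) = (-270 + 2*√61)*(-1/169) = 270/169 - 2*√61/169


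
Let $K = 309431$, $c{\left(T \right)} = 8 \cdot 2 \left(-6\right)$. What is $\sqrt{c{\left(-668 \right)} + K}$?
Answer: $\sqrt{309335} \approx 556.18$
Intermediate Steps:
$c{\left(T \right)} = -96$ ($c{\left(T \right)} = 16 \left(-6\right) = -96$)
$\sqrt{c{\left(-668 \right)} + K} = \sqrt{-96 + 309431} = \sqrt{309335}$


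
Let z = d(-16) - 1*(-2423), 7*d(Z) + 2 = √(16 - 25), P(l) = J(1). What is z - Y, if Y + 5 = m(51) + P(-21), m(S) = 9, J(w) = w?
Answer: 16924/7 + 3*I/7 ≈ 2417.7 + 0.42857*I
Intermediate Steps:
P(l) = 1
d(Z) = -2/7 + 3*I/7 (d(Z) = -2/7 + √(16 - 25)/7 = -2/7 + √(-9)/7 = -2/7 + (3*I)/7 = -2/7 + 3*I/7)
Y = 5 (Y = -5 + (9 + 1) = -5 + 10 = 5)
z = 16959/7 + 3*I/7 (z = (-2/7 + 3*I/7) - 1*(-2423) = (-2/7 + 3*I/7) + 2423 = 16959/7 + 3*I/7 ≈ 2422.7 + 0.42857*I)
z - Y = (16959/7 + 3*I/7) - 1*5 = (16959/7 + 3*I/7) - 5 = 16924/7 + 3*I/7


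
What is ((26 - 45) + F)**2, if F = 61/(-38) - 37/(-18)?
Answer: 10061584/29241 ≈ 344.09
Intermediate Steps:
F = 77/171 (F = 61*(-1/38) - 37*(-1/18) = -61/38 + 37/18 = 77/171 ≈ 0.45029)
((26 - 45) + F)**2 = ((26 - 45) + 77/171)**2 = (-19 + 77/171)**2 = (-3172/171)**2 = 10061584/29241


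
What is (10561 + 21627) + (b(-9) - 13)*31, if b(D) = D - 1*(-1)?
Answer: 31537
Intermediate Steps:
b(D) = 1 + D (b(D) = D + 1 = 1 + D)
(10561 + 21627) + (b(-9) - 13)*31 = (10561 + 21627) + ((1 - 9) - 13)*31 = 32188 + (-8 - 13)*31 = 32188 - 21*31 = 32188 - 651 = 31537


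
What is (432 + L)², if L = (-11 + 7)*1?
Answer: 183184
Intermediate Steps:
L = -4 (L = -4*1 = -4)
(432 + L)² = (432 - 4)² = 428² = 183184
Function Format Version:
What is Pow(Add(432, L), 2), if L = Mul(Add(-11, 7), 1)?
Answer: 183184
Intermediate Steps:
L = -4 (L = Mul(-4, 1) = -4)
Pow(Add(432, L), 2) = Pow(Add(432, -4), 2) = Pow(428, 2) = 183184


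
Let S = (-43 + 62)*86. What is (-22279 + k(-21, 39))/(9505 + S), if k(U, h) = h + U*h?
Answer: -23059/11139 ≈ -2.0701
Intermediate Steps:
S = 1634 (S = 19*86 = 1634)
(-22279 + k(-21, 39))/(9505 + S) = (-22279 + 39*(1 - 21))/(9505 + 1634) = (-22279 + 39*(-20))/11139 = (-22279 - 780)*(1/11139) = -23059*1/11139 = -23059/11139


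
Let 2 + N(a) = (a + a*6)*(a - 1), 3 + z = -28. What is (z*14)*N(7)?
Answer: -126728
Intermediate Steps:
z = -31 (z = -3 - 28 = -31)
N(a) = -2 + 7*a*(-1 + a) (N(a) = -2 + (a + a*6)*(a - 1) = -2 + (a + 6*a)*(-1 + a) = -2 + (7*a)*(-1 + a) = -2 + 7*a*(-1 + a))
(z*14)*N(7) = (-31*14)*(-2 - 7*7 + 7*7²) = -434*(-2 - 49 + 7*49) = -434*(-2 - 49 + 343) = -434*292 = -126728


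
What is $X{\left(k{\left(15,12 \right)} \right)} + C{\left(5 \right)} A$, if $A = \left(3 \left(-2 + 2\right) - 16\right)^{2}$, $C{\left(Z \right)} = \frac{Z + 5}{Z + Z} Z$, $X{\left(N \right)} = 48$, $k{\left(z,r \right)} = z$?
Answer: $1328$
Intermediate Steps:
$C{\left(Z \right)} = \frac{5}{2} + \frac{Z}{2}$ ($C{\left(Z \right)} = \frac{5 + Z}{2 Z} Z = \frac{5}{2} + \frac{Z}{2}$)
$A = 256$ ($A = \left(3 \cdot 0 - 16\right)^{2} = \left(0 - 16\right)^{2} = \left(-16\right)^{2} = 256$)
$X{\left(k{\left(15,12 \right)} \right)} + C{\left(5 \right)} A = 48 + \left(\frac{5}{2} + \frac{1}{2} \cdot 5\right) 256 = 48 + \left(\frac{5}{2} + \frac{5}{2}\right) 256 = 48 + 5 \cdot 256 = 48 + 1280 = 1328$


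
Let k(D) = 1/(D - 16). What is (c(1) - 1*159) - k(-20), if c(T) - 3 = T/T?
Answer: -5579/36 ≈ -154.97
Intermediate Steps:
k(D) = 1/(-16 + D)
c(T) = 4 (c(T) = 3 + T/T = 3 + 1 = 4)
(c(1) - 1*159) - k(-20) = (4 - 1*159) - 1/(-16 - 20) = (4 - 159) - 1/(-36) = -155 - 1*(-1/36) = -155 + 1/36 = -5579/36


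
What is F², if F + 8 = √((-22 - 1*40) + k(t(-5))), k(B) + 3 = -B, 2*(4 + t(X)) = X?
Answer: 11/2 - 24*I*√26 ≈ 5.5 - 122.38*I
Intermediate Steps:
t(X) = -4 + X/2
k(B) = -3 - B
F = -8 + 3*I*√26/2 (F = -8 + √((-22 - 1*40) + (-3 - (-4 + (½)*(-5)))) = -8 + √((-22 - 40) + (-3 - (-4 - 5/2))) = -8 + √(-62 + (-3 - 1*(-13/2))) = -8 + √(-62 + (-3 + 13/2)) = -8 + √(-62 + 7/2) = -8 + √(-117/2) = -8 + 3*I*√26/2 ≈ -8.0 + 7.6485*I)
F² = (-8 + 3*I*√26/2)²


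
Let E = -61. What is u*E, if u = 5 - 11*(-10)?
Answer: -7015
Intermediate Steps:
u = 115 (u = 5 + 110 = 115)
u*E = 115*(-61) = -7015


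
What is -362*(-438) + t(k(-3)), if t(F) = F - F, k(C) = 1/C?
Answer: 158556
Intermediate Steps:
t(F) = 0
-362*(-438) + t(k(-3)) = -362*(-438) + 0 = 158556 + 0 = 158556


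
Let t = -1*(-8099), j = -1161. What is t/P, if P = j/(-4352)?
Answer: 35246848/1161 ≈ 30359.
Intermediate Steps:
t = 8099
P = 1161/4352 (P = -1161/(-4352) = -1161*(-1/4352) = 1161/4352 ≈ 0.26677)
t/P = 8099/(1161/4352) = 8099*(4352/1161) = 35246848/1161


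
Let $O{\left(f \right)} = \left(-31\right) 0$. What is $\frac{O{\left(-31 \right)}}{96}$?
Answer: $0$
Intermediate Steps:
$O{\left(f \right)} = 0$
$\frac{O{\left(-31 \right)}}{96} = \frac{0}{96} = 0 \cdot \frac{1}{96} = 0$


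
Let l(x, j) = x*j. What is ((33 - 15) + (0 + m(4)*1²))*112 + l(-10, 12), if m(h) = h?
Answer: 2344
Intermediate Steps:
l(x, j) = j*x
((33 - 15) + (0 + m(4)*1²))*112 + l(-10, 12) = ((33 - 15) + (0 + 4*1²))*112 + 12*(-10) = (18 + (0 + 4*1))*112 - 120 = (18 + (0 + 4))*112 - 120 = (18 + 4)*112 - 120 = 22*112 - 120 = 2464 - 120 = 2344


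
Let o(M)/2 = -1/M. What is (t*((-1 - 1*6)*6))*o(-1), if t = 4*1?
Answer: -336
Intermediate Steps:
t = 4
o(M) = -2/M (o(M) = 2*(-1/M) = -2/M)
(t*((-1 - 1*6)*6))*o(-1) = (4*((-1 - 1*6)*6))*(-2/(-1)) = (4*((-1 - 6)*6))*(-2*(-1)) = (4*(-7*6))*2 = (4*(-42))*2 = -168*2 = -336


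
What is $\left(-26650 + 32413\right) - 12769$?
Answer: $-7006$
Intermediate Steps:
$\left(-26650 + 32413\right) - 12769 = 5763 + \left(-15195 + 2426\right) = 5763 - 12769 = -7006$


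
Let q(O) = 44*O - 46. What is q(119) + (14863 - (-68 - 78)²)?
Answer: -1263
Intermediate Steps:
q(O) = -46 + 44*O
q(119) + (14863 - (-68 - 78)²) = (-46 + 44*119) + (14863 - (-68 - 78)²) = (-46 + 5236) + (14863 - 1*(-146)²) = 5190 + (14863 - 1*21316) = 5190 + (14863 - 21316) = 5190 - 6453 = -1263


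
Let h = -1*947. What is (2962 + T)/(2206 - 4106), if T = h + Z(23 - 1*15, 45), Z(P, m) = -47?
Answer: -492/475 ≈ -1.0358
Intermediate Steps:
h = -947
T = -994 (T = -947 - 47 = -994)
(2962 + T)/(2206 - 4106) = (2962 - 994)/(2206 - 4106) = 1968/(-1900) = 1968*(-1/1900) = -492/475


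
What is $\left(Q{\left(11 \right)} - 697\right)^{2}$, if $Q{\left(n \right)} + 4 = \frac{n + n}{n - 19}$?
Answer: $\frac{7924225}{16} \approx 4.9526 \cdot 10^{5}$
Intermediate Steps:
$Q{\left(n \right)} = -4 + \frac{2 n}{-19 + n}$ ($Q{\left(n \right)} = -4 + \frac{n + n}{n - 19} = -4 + \frac{2 n}{-19 + n}$)
$\left(Q{\left(11 \right)} - 697\right)^{2} = \left(\frac{2 \left(38 - 11\right)}{-19 + 11} - 697\right)^{2} = \left(\frac{2 \left(38 - 11\right)}{-8} - 697\right)^{2} = \left(2 \left(- \frac{1}{8}\right) 27 - 697\right)^{2} = \left(- \frac{27}{4} - 697\right)^{2} = \left(- \frac{2815}{4}\right)^{2} = \frac{7924225}{16}$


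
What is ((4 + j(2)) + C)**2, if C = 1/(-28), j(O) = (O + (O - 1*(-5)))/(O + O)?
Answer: 7569/196 ≈ 38.617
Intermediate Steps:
j(O) = (5 + 2*O)/(2*O) (j(O) = (O + (O + 5))/((2*O)) = (O + (5 + O))*(1/(2*O)) = (5 + 2*O)*(1/(2*O)) = (5 + 2*O)/(2*O))
C = -1/28 ≈ -0.035714
((4 + j(2)) + C)**2 = ((4 + (5/2 + 2)/2) - 1/28)**2 = ((4 + (1/2)*(9/2)) - 1/28)**2 = ((4 + 9/4) - 1/28)**2 = (25/4 - 1/28)**2 = (87/14)**2 = 7569/196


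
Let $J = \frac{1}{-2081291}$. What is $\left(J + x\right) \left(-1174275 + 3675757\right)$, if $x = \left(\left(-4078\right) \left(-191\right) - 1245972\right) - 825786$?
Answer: $- \frac{6731032497754010802}{2081291} \approx -3.2341 \cdot 10^{12}$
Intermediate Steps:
$x = -1292860$ ($x = \left(778898 - 1245972\right) - 825786 = -467074 - 825786 = -1292860$)
$J = - \frac{1}{2081291} \approx -4.8047 \cdot 10^{-7}$
$\left(J + x\right) \left(-1174275 + 3675757\right) = \left(- \frac{1}{2081291} - 1292860\right) \left(-1174275 + 3675757\right) = \left(- \frac{2690817882261}{2081291}\right) 2501482 = - \frac{6731032497754010802}{2081291}$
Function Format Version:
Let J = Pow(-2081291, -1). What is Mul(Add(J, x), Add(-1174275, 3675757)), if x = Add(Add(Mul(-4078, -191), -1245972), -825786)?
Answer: Rational(-6731032497754010802, 2081291) ≈ -3.2341e+12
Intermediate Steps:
x = -1292860 (x = Add(Add(778898, -1245972), -825786) = Add(-467074, -825786) = -1292860)
J = Rational(-1, 2081291) ≈ -4.8047e-7
Mul(Add(J, x), Add(-1174275, 3675757)) = Mul(Add(Rational(-1, 2081291), -1292860), Add(-1174275, 3675757)) = Mul(Rational(-2690817882261, 2081291), 2501482) = Rational(-6731032497754010802, 2081291)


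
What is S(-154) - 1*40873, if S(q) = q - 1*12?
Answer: -41039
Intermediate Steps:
S(q) = -12 + q (S(q) = q - 12 = -12 + q)
S(-154) - 1*40873 = (-12 - 154) - 1*40873 = -166 - 40873 = -41039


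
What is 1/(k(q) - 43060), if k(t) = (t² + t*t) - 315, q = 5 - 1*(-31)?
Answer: -1/40783 ≈ -2.4520e-5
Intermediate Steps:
q = 36 (q = 5 + 31 = 36)
k(t) = -315 + 2*t² (k(t) = (t² + t²) - 315 = 2*t² - 315 = -315 + 2*t²)
1/(k(q) - 43060) = 1/((-315 + 2*36²) - 43060) = 1/((-315 + 2*1296) - 43060) = 1/((-315 + 2592) - 43060) = 1/(2277 - 43060) = 1/(-40783) = -1/40783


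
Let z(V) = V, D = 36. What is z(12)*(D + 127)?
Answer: 1956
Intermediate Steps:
z(12)*(D + 127) = 12*(36 + 127) = 12*163 = 1956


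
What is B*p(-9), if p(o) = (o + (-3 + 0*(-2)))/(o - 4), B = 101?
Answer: 1212/13 ≈ 93.231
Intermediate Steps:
p(o) = (-3 + o)/(-4 + o) (p(o) = (o + (-3 + 0))/(-4 + o) = (o - 3)/(-4 + o) = (-3 + o)/(-4 + o))
B*p(-9) = 101*((-3 - 9)/(-4 - 9)) = 101*(-12/(-13)) = 101*(-1/13*(-12)) = 101*(12/13) = 1212/13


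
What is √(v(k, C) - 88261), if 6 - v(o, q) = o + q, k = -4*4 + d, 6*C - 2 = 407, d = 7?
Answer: I*√3179310/6 ≈ 297.18*I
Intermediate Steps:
C = 409/6 (C = ⅓ + (⅙)*407 = ⅓ + 407/6 = 409/6 ≈ 68.167)
k = -9 (k = -4*4 + 7 = -16 + 7 = -9)
v(o, q) = 6 - o - q (v(o, q) = 6 - (o + q) = 6 + (-o - q) = 6 - o - q)
√(v(k, C) - 88261) = √((6 - 1*(-9) - 1*409/6) - 88261) = √((6 + 9 - 409/6) - 88261) = √(-319/6 - 88261) = √(-529885/6) = I*√3179310/6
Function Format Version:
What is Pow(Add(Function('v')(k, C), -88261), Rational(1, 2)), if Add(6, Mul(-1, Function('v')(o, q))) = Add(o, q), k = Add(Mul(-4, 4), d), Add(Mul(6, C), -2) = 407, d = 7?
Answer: Mul(Rational(1, 6), I, Pow(3179310, Rational(1, 2))) ≈ Mul(297.18, I)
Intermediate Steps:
C = Rational(409, 6) (C = Add(Rational(1, 3), Mul(Rational(1, 6), 407)) = Add(Rational(1, 3), Rational(407, 6)) = Rational(409, 6) ≈ 68.167)
k = -9 (k = Add(Mul(-4, 4), 7) = Add(-16, 7) = -9)
Function('v')(o, q) = Add(6, Mul(-1, o), Mul(-1, q)) (Function('v')(o, q) = Add(6, Mul(-1, Add(o, q))) = Add(6, Add(Mul(-1, o), Mul(-1, q))) = Add(6, Mul(-1, o), Mul(-1, q)))
Pow(Add(Function('v')(k, C), -88261), Rational(1, 2)) = Pow(Add(Add(6, Mul(-1, -9), Mul(-1, Rational(409, 6))), -88261), Rational(1, 2)) = Pow(Add(Add(6, 9, Rational(-409, 6)), -88261), Rational(1, 2)) = Pow(Add(Rational(-319, 6), -88261), Rational(1, 2)) = Pow(Rational(-529885, 6), Rational(1, 2)) = Mul(Rational(1, 6), I, Pow(3179310, Rational(1, 2)))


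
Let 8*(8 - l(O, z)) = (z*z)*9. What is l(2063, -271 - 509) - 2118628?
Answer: -2803070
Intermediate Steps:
l(O, z) = 8 - 9*z**2/8 (l(O, z) = 8 - z*z*9/8 = 8 - z**2*9/8 = 8 - 9*z**2/8)
l(2063, -271 - 509) - 2118628 = (8 - 9*(-271 - 509)**2/8) - 2118628 = (8 - 9/8*(-780)**2) - 2118628 = (8 - 9/8*608400) - 2118628 = (8 - 684450) - 2118628 = -684442 - 2118628 = -2803070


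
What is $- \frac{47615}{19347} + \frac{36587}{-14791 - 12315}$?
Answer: $- \frac{1998500879}{524419782} \approx -3.8109$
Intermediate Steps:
$- \frac{47615}{19347} + \frac{36587}{-14791 - 12315} = \left(-47615\right) \frac{1}{19347} + \frac{36587}{-14791 - 12315} = - \frac{47615}{19347} + \frac{36587}{-27106} = - \frac{47615}{19347} + 36587 \left(- \frac{1}{27106}\right) = - \frac{47615}{19347} - \frac{36587}{27106} = - \frac{1998500879}{524419782}$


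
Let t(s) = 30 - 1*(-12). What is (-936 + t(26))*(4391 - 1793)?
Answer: -2322612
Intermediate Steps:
t(s) = 42 (t(s) = 30 + 12 = 42)
(-936 + t(26))*(4391 - 1793) = (-936 + 42)*(4391 - 1793) = -894*2598 = -2322612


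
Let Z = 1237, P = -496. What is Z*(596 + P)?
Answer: 123700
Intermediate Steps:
Z*(596 + P) = 1237*(596 - 496) = 1237*100 = 123700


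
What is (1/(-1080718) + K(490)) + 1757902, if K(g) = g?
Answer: 1900325885455/1080718 ≈ 1.7584e+6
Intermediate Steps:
(1/(-1080718) + K(490)) + 1757902 = (1/(-1080718) + 490) + 1757902 = (-1/1080718 + 490) + 1757902 = 529551819/1080718 + 1757902 = 1900325885455/1080718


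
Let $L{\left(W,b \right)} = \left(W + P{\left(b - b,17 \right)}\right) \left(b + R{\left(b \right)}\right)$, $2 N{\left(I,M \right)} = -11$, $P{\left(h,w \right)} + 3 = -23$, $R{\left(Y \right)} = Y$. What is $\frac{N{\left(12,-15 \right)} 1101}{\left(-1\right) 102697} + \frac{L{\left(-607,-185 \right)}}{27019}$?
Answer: $\frac{48432555849}{5549540486} \approx 8.7273$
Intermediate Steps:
$P{\left(h,w \right)} = -26$ ($P{\left(h,w \right)} = -3 - 23 = -26$)
$N{\left(I,M \right)} = - \frac{11}{2}$ ($N{\left(I,M \right)} = \frac{1}{2} \left(-11\right) = - \frac{11}{2}$)
$L{\left(W,b \right)} = 2 b \left(-26 + W\right)$ ($L{\left(W,b \right)} = \left(W - 26\right) \left(b + b\right) = \left(-26 + W\right) 2 b = 2 b \left(-26 + W\right)$)
$\frac{N{\left(12,-15 \right)} 1101}{\left(-1\right) 102697} + \frac{L{\left(-607,-185 \right)}}{27019} = \frac{\left(- \frac{11}{2}\right) 1101}{\left(-1\right) 102697} + \frac{2 \left(-185\right) \left(-26 - 607\right)}{27019} = - \frac{12111}{2 \left(-102697\right)} + 2 \left(-185\right) \left(-633\right) \frac{1}{27019} = \left(- \frac{12111}{2}\right) \left(- \frac{1}{102697}\right) + 234210 \cdot \frac{1}{27019} = \frac{12111}{205394} + \frac{234210}{27019} = \frac{48432555849}{5549540486}$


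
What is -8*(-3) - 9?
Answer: 15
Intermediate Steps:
-8*(-3) - 9 = 24 - 9 = 15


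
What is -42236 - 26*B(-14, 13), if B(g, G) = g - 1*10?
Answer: -41612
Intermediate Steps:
B(g, G) = -10 + g (B(g, G) = g - 10 = -10 + g)
-42236 - 26*B(-14, 13) = -42236 - 26*(-10 - 14) = -42236 - 26*(-24) = -42236 - 1*(-624) = -42236 + 624 = -41612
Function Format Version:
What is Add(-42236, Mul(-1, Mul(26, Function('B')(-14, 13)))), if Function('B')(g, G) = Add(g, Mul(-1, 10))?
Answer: -41612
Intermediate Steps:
Function('B')(g, G) = Add(-10, g) (Function('B')(g, G) = Add(g, -10) = Add(-10, g))
Add(-42236, Mul(-1, Mul(26, Function('B')(-14, 13)))) = Add(-42236, Mul(-1, Mul(26, Add(-10, -14)))) = Add(-42236, Mul(-1, Mul(26, -24))) = Add(-42236, Mul(-1, -624)) = Add(-42236, 624) = -41612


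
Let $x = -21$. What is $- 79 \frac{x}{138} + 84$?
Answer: $\frac{4417}{46} \approx 96.022$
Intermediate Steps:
$- 79 \frac{x}{138} + 84 = - 79 \left(- \frac{21}{138}\right) + 84 = - 79 \left(\left(-21\right) \frac{1}{138}\right) + 84 = \left(-79\right) \left(- \frac{7}{46}\right) + 84 = \frac{553}{46} + 84 = \frac{4417}{46}$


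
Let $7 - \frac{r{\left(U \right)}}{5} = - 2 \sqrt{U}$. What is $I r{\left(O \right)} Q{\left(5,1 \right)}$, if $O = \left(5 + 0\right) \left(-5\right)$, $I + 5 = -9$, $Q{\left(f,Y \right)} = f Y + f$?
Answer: $-4900 - 7000 i \approx -4900.0 - 7000.0 i$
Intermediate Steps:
$Q{\left(f,Y \right)} = f + Y f$ ($Q{\left(f,Y \right)} = Y f + f = f + Y f$)
$I = -14$ ($I = -5 - 9 = -14$)
$O = -25$ ($O = 5 \left(-5\right) = -25$)
$r{\left(U \right)} = 35 + 10 \sqrt{U}$ ($r{\left(U \right)} = 35 - 5 \left(- 2 \sqrt{U}\right) = 35 + 10 \sqrt{U}$)
$I r{\left(O \right)} Q{\left(5,1 \right)} = - 14 \left(35 + 10 \sqrt{-25}\right) 5 \left(1 + 1\right) = - 14 \left(35 + 10 \cdot 5 i\right) 5 \cdot 2 = - 14 \left(35 + 50 i\right) 10 = \left(-490 - 700 i\right) 10 = -4900 - 7000 i$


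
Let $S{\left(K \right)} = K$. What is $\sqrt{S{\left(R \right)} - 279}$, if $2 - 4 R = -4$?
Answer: $\frac{i \sqrt{1110}}{2} \approx 16.658 i$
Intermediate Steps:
$R = \frac{3}{2}$ ($R = \frac{1}{2} - -1 = \frac{1}{2} + 1 = \frac{3}{2} \approx 1.5$)
$\sqrt{S{\left(R \right)} - 279} = \sqrt{\frac{3}{2} - 279} = \sqrt{- \frac{555}{2}} = \frac{i \sqrt{1110}}{2}$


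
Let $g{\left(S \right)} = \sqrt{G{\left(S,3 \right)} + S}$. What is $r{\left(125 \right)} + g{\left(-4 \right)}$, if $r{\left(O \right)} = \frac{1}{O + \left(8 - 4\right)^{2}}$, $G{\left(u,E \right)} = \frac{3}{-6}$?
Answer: $\frac{1}{141} + \frac{3 i \sqrt{2}}{2} \approx 0.0070922 + 2.1213 i$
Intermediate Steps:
$G{\left(u,E \right)} = - \frac{1}{2}$ ($G{\left(u,E \right)} = 3 \left(- \frac{1}{6}\right) = - \frac{1}{2}$)
$g{\left(S \right)} = \sqrt{- \frac{1}{2} + S}$
$r{\left(O \right)} = \frac{1}{16 + O}$ ($r{\left(O \right)} = \frac{1}{O + 4^{2}} = \frac{1}{O + 16} = \frac{1}{16 + O}$)
$r{\left(125 \right)} + g{\left(-4 \right)} = \frac{1}{16 + 125} + \frac{\sqrt{-2 + 4 \left(-4\right)}}{2} = \frac{1}{141} + \frac{\sqrt{-2 - 16}}{2} = \frac{1}{141} + \frac{\sqrt{-18}}{2} = \frac{1}{141} + \frac{3 i \sqrt{2}}{2}$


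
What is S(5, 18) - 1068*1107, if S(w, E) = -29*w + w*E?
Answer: -1182331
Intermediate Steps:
S(w, E) = -29*w + E*w
S(5, 18) - 1068*1107 = 5*(-29 + 18) - 1068*1107 = 5*(-11) - 1182276 = -55 - 1182276 = -1182331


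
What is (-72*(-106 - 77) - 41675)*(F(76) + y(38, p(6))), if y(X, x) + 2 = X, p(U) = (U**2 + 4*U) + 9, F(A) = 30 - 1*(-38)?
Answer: -2963896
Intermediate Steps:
F(A) = 68 (F(A) = 30 + 38 = 68)
p(U) = 9 + U**2 + 4*U
y(X, x) = -2 + X
(-72*(-106 - 77) - 41675)*(F(76) + y(38, p(6))) = (-72*(-106 - 77) - 41675)*(68 + (-2 + 38)) = (-72*(-183) - 41675)*(68 + 36) = (13176 - 41675)*104 = -28499*104 = -2963896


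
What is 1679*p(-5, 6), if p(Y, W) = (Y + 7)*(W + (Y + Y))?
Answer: -13432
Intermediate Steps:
p(Y, W) = (7 + Y)*(W + 2*Y)
1679*p(-5, 6) = 1679*(2*(-5)² + 7*6 + 14*(-5) + 6*(-5)) = 1679*(2*25 + 42 - 70 - 30) = 1679*(50 + 42 - 70 - 30) = 1679*(-8) = -13432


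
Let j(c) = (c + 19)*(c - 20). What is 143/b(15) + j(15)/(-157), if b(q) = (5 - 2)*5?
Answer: 25001/2355 ≈ 10.616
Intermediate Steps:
j(c) = (-20 + c)*(19 + c) (j(c) = (19 + c)*(-20 + c) = (-20 + c)*(19 + c))
b(q) = 15 (b(q) = 3*5 = 15)
143/b(15) + j(15)/(-157) = 143/15 + (-380 + 15² - 1*15)/(-157) = 143*(1/15) + (-380 + 225 - 15)*(-1/157) = 143/15 - 170*(-1/157) = 143/15 + 170/157 = 25001/2355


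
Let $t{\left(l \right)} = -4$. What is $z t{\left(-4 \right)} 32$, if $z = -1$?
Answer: $128$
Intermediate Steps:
$z t{\left(-4 \right)} 32 = \left(-1\right) \left(-4\right) 32 = 4 \cdot 32 = 128$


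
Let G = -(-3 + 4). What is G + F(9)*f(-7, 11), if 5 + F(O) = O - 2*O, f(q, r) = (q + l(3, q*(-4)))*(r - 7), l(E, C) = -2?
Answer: 503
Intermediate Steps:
f(q, r) = (-7 + r)*(-2 + q) (f(q, r) = (q - 2)*(r - 7) = (-2 + q)*(-7 + r) = (-7 + r)*(-2 + q))
F(O) = -5 - O (F(O) = -5 + (O - 2*O) = -5 - O)
G = -1 (G = -1*1 = -1)
G + F(9)*f(-7, 11) = -1 + (-5 - 1*9)*(14 - 7*(-7) - 2*11 - 7*11) = -1 + (-5 - 9)*(14 + 49 - 22 - 77) = -1 - 14*(-36) = -1 + 504 = 503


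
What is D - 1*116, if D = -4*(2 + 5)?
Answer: -144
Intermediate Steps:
D = -28 (D = -4*7 = -28)
D - 1*116 = -28 - 1*116 = -28 - 116 = -144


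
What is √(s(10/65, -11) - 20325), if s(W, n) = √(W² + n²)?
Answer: √(-3434925 + 13*√20453)/13 ≈ 142.53*I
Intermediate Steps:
√(s(10/65, -11) - 20325) = √(√((10/65)² + (-11)²) - 20325) = √(√((10*(1/65))² + 121) - 20325) = √(√((2/13)² + 121) - 20325) = √(√(4/169 + 121) - 20325) = √(√(20453/169) - 20325) = √(√20453/13 - 20325) = √(-20325 + √20453/13)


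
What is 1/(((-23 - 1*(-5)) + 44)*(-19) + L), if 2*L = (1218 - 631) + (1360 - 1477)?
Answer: -1/259 ≈ -0.0038610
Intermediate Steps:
L = 235 (L = ((1218 - 631) + (1360 - 1477))/2 = (587 - 117)/2 = (½)*470 = 235)
1/(((-23 - 1*(-5)) + 44)*(-19) + L) = 1/(((-23 - 1*(-5)) + 44)*(-19) + 235) = 1/(((-23 + 5) + 44)*(-19) + 235) = 1/((-18 + 44)*(-19) + 235) = 1/(26*(-19) + 235) = 1/(-494 + 235) = 1/(-259) = -1/259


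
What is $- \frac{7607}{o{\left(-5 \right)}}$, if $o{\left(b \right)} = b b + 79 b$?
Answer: $\frac{7607}{370} \approx 20.559$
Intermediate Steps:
$o{\left(b \right)} = b^{2} + 79 b$
$- \frac{7607}{o{\left(-5 \right)}} = - \frac{7607}{\left(-5\right) \left(79 - 5\right)} = - \frac{7607}{\left(-5\right) 74} = - \frac{7607}{-370} = \left(-7607\right) \left(- \frac{1}{370}\right) = \frac{7607}{370}$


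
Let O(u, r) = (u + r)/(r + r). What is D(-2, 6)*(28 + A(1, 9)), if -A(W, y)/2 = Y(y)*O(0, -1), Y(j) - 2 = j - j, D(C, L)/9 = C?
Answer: -468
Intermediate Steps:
D(C, L) = 9*C
O(u, r) = (r + u)/(2*r) (O(u, r) = (r + u)/((2*r)) = (r + u)*(1/(2*r)) = (r + u)/(2*r))
Y(j) = 2 (Y(j) = 2 + (j - j) = 2 + 0 = 2)
A(W, y) = -2 (A(W, y) = -4*(1/2)*(-1 + 0)/(-1) = -4*(1/2)*(-1)*(-1) = -4/2 = -2*1 = -2)
D(-2, 6)*(28 + A(1, 9)) = (9*(-2))*(28 - 2) = -18*26 = -468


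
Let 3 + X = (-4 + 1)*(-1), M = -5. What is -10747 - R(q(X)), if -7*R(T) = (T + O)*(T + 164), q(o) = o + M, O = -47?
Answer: -83497/7 ≈ -11928.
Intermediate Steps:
X = 0 (X = -3 + (-4 + 1)*(-1) = -3 - 3*(-1) = -3 + 3 = 0)
q(o) = -5 + o (q(o) = o - 5 = -5 + o)
R(T) = -(-47 + T)*(164 + T)/7 (R(T) = -(T - 47)*(T + 164)/7 = -(-47 + T)*(164 + T)/7)
-10747 - R(q(X)) = -10747 - (7708/7 - 117*(-5 + 0)/7 - (-5 + 0)²/7) = -10747 - (7708/7 - 117/7*(-5) - ⅐*(-5)²) = -10747 - (7708/7 + 585/7 - ⅐*25) = -10747 - (7708/7 + 585/7 - 25/7) = -10747 - 1*8268/7 = -10747 - 8268/7 = -83497/7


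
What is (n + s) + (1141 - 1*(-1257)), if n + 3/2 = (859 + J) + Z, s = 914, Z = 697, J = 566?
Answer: 10865/2 ≈ 5432.5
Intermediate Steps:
n = 4241/2 (n = -3/2 + ((859 + 566) + 697) = -3/2 + (1425 + 697) = -3/2 + 2122 = 4241/2 ≈ 2120.5)
(n + s) + (1141 - 1*(-1257)) = (4241/2 + 914) + (1141 - 1*(-1257)) = 6069/2 + (1141 + 1257) = 6069/2 + 2398 = 10865/2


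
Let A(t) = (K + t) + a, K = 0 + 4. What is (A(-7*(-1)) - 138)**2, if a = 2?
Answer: 15625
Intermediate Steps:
K = 4
A(t) = 6 + t (A(t) = (4 + t) + 2 = 6 + t)
(A(-7*(-1)) - 138)**2 = ((6 - 7*(-1)) - 138)**2 = ((6 + 7) - 138)**2 = (13 - 138)**2 = (-125)**2 = 15625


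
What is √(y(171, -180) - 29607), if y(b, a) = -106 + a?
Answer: I*√29893 ≈ 172.9*I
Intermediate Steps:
√(y(171, -180) - 29607) = √((-106 - 180) - 29607) = √(-286 - 29607) = √(-29893) = I*√29893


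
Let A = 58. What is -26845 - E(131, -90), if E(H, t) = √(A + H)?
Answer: -26845 - 3*√21 ≈ -26859.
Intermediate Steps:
E(H, t) = √(58 + H)
-26845 - E(131, -90) = -26845 - √(58 + 131) = -26845 - √189 = -26845 - 3*√21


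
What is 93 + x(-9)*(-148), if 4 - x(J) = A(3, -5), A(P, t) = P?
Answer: -55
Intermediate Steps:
x(J) = 1 (x(J) = 4 - 1*3 = 4 - 3 = 1)
93 + x(-9)*(-148) = 93 + 1*(-148) = 93 - 148 = -55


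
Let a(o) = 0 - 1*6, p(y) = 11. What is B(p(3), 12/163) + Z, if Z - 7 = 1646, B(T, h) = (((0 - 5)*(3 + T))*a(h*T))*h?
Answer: 274479/163 ≈ 1683.9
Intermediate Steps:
a(o) = -6 (a(o) = 0 - 6 = -6)
B(T, h) = h*(90 + 30*T) (B(T, h) = (((0 - 5)*(3 + T))*(-6))*h = (-5*(3 + T)*(-6))*h = ((-15 - 5*T)*(-6))*h = (90 + 30*T)*h = h*(90 + 30*T))
Z = 1653 (Z = 7 + 1646 = 1653)
B(p(3), 12/163) + Z = 30*(12/163)*(3 + 11) + 1653 = 30*(12*(1/163))*14 + 1653 = 30*(12/163)*14 + 1653 = 5040/163 + 1653 = 274479/163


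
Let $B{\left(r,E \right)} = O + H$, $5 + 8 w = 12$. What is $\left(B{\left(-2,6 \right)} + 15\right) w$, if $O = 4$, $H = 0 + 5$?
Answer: $21$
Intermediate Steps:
$w = \frac{7}{8}$ ($w = - \frac{5}{8} + \frac{1}{8} \cdot 12 = - \frac{5}{8} + \frac{3}{2} = \frac{7}{8} \approx 0.875$)
$H = 5$
$B{\left(r,E \right)} = 9$ ($B{\left(r,E \right)} = 4 + 5 = 9$)
$\left(B{\left(-2,6 \right)} + 15\right) w = \left(9 + 15\right) \frac{7}{8} = 24 \cdot \frac{7}{8} = 21$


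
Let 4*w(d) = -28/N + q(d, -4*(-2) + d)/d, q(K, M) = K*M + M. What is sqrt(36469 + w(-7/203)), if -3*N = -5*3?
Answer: sqrt(765558965)/145 ≈ 190.82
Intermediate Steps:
q(K, M) = M + K*M
N = 5 (N = -(-5)*3/3 = -1/3*(-15) = 5)
w(d) = -7/5 + (1 + d)*(8 + d)/(4*d) (w(d) = (-28/5 + ((-4*(-2) + d)*(1 + d))/d)/4 = (-28*1/5 + ((8 + d)*(1 + d))/d)/4 = (-28/5 + ((1 + d)*(8 + d))/d)/4 = (-28/5 + (1 + d)*(8 + d)/d)/4 = -7/5 + (1 + d)*(8 + d)/(4*d))
sqrt(36469 + w(-7/203)) = sqrt(36469 + (17/20 + 2/((-7/203)) + (-7/203)/4)) = sqrt(36469 + (17/20 + 2/((-7*1/203)) + (-7*1/203)/4)) = sqrt(36469 + (17/20 + 2/(-1/29) + (1/4)*(-1/29))) = sqrt(36469 + (17/20 + 2*(-29) - 1/116)) = sqrt(36469 + (17/20 - 58 - 1/116)) = sqrt(36469 - 8288/145) = sqrt(5279717/145) = sqrt(765558965)/145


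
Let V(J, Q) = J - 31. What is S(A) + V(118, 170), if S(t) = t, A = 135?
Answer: 222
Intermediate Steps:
V(J, Q) = -31 + J
S(A) + V(118, 170) = 135 + (-31 + 118) = 135 + 87 = 222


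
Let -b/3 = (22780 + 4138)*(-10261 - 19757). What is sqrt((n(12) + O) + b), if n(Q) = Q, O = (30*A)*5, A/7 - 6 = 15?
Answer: sqrt(2424095634) ≈ 49235.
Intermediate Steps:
A = 147 (A = 42 + 7*15 = 42 + 105 = 147)
O = 22050 (O = (30*147)*5 = 4410*5 = 22050)
b = 2424073572 (b = -3*(22780 + 4138)*(-10261 - 19757) = -80754*(-30018) = -3*(-808024524) = 2424073572)
sqrt((n(12) + O) + b) = sqrt((12 + 22050) + 2424073572) = sqrt(22062 + 2424073572) = sqrt(2424095634)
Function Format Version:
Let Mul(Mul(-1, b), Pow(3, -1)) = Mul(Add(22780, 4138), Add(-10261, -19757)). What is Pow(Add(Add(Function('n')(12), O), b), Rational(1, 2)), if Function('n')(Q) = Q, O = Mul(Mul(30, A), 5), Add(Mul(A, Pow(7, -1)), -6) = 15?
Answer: Pow(2424095634, Rational(1, 2)) ≈ 49235.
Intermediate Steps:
A = 147 (A = Add(42, Mul(7, 15)) = Add(42, 105) = 147)
O = 22050 (O = Mul(Mul(30, 147), 5) = Mul(4410, 5) = 22050)
b = 2424073572 (b = Mul(-3, Mul(Add(22780, 4138), Add(-10261, -19757))) = Mul(-3, Mul(26918, -30018)) = Mul(-3, -808024524) = 2424073572)
Pow(Add(Add(Function('n')(12), O), b), Rational(1, 2)) = Pow(Add(Add(12, 22050), 2424073572), Rational(1, 2)) = Pow(Add(22062, 2424073572), Rational(1, 2)) = Pow(2424095634, Rational(1, 2))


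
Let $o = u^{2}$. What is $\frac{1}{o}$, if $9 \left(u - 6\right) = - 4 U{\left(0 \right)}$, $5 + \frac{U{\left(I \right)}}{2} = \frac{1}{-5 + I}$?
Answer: $\frac{2025}{228484} \approx 0.0088628$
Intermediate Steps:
$U{\left(I \right)} = -10 + \frac{2}{-5 + I}$
$u = \frac{478}{45}$ ($u = 6 + \frac{\left(-4\right) \frac{2 \left(26 - 0\right)}{-5 + 0}}{9} = 6 + \frac{\left(-4\right) \frac{2 \left(26 + 0\right)}{-5}}{9} = 6 + \frac{\left(-4\right) 2 \left(- \frac{1}{5}\right) 26}{9} = 6 + \frac{\left(-4\right) \left(- \frac{52}{5}\right)}{9} = 6 + \frac{1}{9} \cdot \frac{208}{5} = 6 + \frac{208}{45} = \frac{478}{45} \approx 10.622$)
$o = \frac{228484}{2025}$ ($o = \left(\frac{478}{45}\right)^{2} = \frac{228484}{2025} \approx 112.83$)
$\frac{1}{o} = \frac{1}{\frac{228484}{2025}} = \frac{2025}{228484}$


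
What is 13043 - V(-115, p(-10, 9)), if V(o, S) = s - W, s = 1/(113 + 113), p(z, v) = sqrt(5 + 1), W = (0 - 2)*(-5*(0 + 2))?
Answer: 2952237/226 ≈ 13063.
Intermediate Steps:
W = 20 (W = -(-10)*2 = -2*(-10) = 20)
p(z, v) = sqrt(6)
s = 1/226 ≈ 0.0044248
V(o, S) = -4519/226 (V(o, S) = 1/226 - 1*20 = 1/226 - 20 = -4519/226)
13043 - V(-115, p(-10, 9)) = 13043 - 1*(-4519/226) = 13043 + 4519/226 = 2952237/226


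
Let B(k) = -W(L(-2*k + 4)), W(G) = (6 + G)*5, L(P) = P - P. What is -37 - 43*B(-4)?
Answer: 1253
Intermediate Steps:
L(P) = 0
W(G) = 30 + 5*G
B(k) = -30 (B(k) = -(30 + 5*0) = -(30 + 0) = -1*30 = -30)
-37 - 43*B(-4) = -37 - 43*(-30) = -37 + 1290 = 1253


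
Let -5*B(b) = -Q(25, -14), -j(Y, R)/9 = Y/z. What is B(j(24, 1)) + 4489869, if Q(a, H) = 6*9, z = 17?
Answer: 22449399/5 ≈ 4.4899e+6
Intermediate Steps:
Q(a, H) = 54
j(Y, R) = -9*Y/17
B(b) = 54/5 (B(b) = -(-1)*54/5 = -⅕*(-54) = 54/5)
B(j(24, 1)) + 4489869 = 54/5 + 4489869 = 22449399/5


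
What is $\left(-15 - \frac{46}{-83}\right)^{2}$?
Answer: $\frac{1437601}{6889} \approx 208.68$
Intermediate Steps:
$\left(-15 - \frac{46}{-83}\right)^{2} = \left(-15 - - \frac{46}{83}\right)^{2} = \left(-15 + \frac{46}{83}\right)^{2} = \left(- \frac{1199}{83}\right)^{2} = \frac{1437601}{6889}$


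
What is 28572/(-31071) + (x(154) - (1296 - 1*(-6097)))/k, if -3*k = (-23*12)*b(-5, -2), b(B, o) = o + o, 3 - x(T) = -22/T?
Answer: 511223429/26679632 ≈ 19.162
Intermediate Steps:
x(T) = 3 + 22/T (x(T) = 3 - (-22)/T = 3 + 22/T)
b(B, o) = 2*o
k = -368 (k = -(-23*12)*2*(-2)/3 = -(-92)*(-4) = -⅓*1104 = -368)
28572/(-31071) + (x(154) - (1296 - 1*(-6097)))/k = 28572/(-31071) + ((3 + 22/154) - (1296 - 1*(-6097)))/(-368) = 28572*(-1/31071) + ((3 + 22*(1/154)) - (1296 + 6097))*(-1/368) = -9524/10357 + ((3 + ⅐) - 1*7393)*(-1/368) = -9524/10357 + (22/7 - 7393)*(-1/368) = -9524/10357 - 51729/7*(-1/368) = -9524/10357 + 51729/2576 = 511223429/26679632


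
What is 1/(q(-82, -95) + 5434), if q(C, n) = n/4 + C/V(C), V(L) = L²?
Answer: 164/887279 ≈ 0.00018483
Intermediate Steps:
q(C, n) = 1/C + n/4 (q(C, n) = n/4 + C/(C²) = n*(¼) + C/C² = n/4 + 1/C = 1/C + n/4)
1/(q(-82, -95) + 5434) = 1/((1/(-82) + (¼)*(-95)) + 5434) = 1/((-1/82 - 95/4) + 5434) = 1/(-3897/164 + 5434) = 1/(887279/164) = 164/887279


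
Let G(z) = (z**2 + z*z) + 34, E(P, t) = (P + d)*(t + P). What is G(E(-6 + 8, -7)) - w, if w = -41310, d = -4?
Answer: 41544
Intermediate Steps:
E(P, t) = (-4 + P)*(P + t) (E(P, t) = (P - 4)*(t + P) = (-4 + P)*(P + t))
G(z) = 34 + 2*z**2 (G(z) = (z**2 + z**2) + 34 = 2*z**2 + 34 = 34 + 2*z**2)
G(E(-6 + 8, -7)) - w = (34 + 2*((-6 + 8)**2 - 4*(-6 + 8) - 4*(-7) + (-6 + 8)*(-7))**2) - 1*(-41310) = (34 + 2*(2**2 - 4*2 + 28 + 2*(-7))**2) + 41310 = (34 + 2*(4 - 8 + 28 - 14)**2) + 41310 = (34 + 2*10**2) + 41310 = (34 + 2*100) + 41310 = (34 + 200) + 41310 = 234 + 41310 = 41544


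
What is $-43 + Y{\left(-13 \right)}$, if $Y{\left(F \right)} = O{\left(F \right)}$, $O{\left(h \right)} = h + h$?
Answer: $-69$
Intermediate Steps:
$O{\left(h \right)} = 2 h$
$Y{\left(F \right)} = 2 F$
$-43 + Y{\left(-13 \right)} = -43 + 2 \left(-13\right) = -43 - 26 = -69$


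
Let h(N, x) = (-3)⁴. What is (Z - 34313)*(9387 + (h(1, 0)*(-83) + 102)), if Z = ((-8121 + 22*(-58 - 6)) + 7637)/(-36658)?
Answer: -1739598337746/18329 ≈ -9.4910e+7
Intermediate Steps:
h(N, x) = 81
Z = 946/18329 (Z = ((-8121 + 22*(-64)) + 7637)*(-1/36658) = ((-8121 - 1408) + 7637)*(-1/36658) = (-9529 + 7637)*(-1/36658) = -1892*(-1/36658) = 946/18329 ≈ 0.051612)
(Z - 34313)*(9387 + (h(1, 0)*(-83) + 102)) = (946/18329 - 34313)*(9387 + (81*(-83) + 102)) = -628922031*(9387 + (-6723 + 102))/18329 = -628922031*(9387 - 6621)/18329 = -628922031/18329*2766 = -1739598337746/18329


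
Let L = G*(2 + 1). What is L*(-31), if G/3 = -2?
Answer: 558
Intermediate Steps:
G = -6 (G = 3*(-2) = -6)
L = -18 (L = -6*(2 + 1) = -6*3 = -18)
L*(-31) = -18*(-31) = 558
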